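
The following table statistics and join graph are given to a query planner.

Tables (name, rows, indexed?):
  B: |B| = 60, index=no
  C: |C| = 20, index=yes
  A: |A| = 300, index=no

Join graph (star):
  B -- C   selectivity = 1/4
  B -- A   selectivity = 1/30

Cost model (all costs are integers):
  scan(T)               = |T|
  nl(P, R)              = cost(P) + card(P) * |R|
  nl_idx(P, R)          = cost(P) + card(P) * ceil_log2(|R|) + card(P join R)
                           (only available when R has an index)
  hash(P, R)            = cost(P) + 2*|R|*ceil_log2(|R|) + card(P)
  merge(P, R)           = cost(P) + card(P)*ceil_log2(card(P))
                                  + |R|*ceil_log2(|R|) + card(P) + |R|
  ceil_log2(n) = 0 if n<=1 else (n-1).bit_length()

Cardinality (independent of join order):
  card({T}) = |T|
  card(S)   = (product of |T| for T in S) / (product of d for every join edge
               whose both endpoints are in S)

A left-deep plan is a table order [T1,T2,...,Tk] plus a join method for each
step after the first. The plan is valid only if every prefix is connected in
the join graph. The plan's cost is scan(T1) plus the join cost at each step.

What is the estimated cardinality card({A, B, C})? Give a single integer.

3000

Tables in S: A(300), B(60), C(20)
Edges inside S: B-C(d=4), B-A(d=30)
numerator = 300 * 60 * 20 = 360000
denominator = 4 * 30 = 120
card(S) = 360000 / 120 = 3000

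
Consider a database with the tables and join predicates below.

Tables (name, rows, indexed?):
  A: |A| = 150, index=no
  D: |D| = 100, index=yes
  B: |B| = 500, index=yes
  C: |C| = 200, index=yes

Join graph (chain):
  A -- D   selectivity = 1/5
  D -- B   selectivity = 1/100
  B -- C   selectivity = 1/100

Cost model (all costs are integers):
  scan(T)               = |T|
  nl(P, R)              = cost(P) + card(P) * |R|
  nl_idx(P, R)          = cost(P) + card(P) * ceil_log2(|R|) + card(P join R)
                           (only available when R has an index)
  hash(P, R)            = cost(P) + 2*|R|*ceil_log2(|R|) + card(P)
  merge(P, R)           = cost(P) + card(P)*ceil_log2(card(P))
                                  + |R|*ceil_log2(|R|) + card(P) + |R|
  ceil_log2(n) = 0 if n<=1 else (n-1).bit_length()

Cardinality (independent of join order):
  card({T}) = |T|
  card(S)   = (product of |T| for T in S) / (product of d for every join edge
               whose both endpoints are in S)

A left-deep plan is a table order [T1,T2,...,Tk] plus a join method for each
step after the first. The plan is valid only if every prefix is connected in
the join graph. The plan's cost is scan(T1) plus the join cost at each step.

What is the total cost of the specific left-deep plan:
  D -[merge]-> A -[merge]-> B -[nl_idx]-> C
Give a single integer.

step 1: scan D: cost=100, card=100
step 2: join A via merge
    card(P join A) = 100*150/(5) = 3000
    cost = 100 + 100*7 + 150*8 + 100 + 150 = 2250
step 3: join B via merge
    card(P join B) = 3000*500/(100) = 15000
    cost = 2250 + 3000*12 + 500*9 + 3000 + 500 = 46250
step 4: join C via nl_idx
    card(P join C) = 15000*200/(100) = 30000
    cost = 46250 + 15000*8 + 30000 = 196250

196250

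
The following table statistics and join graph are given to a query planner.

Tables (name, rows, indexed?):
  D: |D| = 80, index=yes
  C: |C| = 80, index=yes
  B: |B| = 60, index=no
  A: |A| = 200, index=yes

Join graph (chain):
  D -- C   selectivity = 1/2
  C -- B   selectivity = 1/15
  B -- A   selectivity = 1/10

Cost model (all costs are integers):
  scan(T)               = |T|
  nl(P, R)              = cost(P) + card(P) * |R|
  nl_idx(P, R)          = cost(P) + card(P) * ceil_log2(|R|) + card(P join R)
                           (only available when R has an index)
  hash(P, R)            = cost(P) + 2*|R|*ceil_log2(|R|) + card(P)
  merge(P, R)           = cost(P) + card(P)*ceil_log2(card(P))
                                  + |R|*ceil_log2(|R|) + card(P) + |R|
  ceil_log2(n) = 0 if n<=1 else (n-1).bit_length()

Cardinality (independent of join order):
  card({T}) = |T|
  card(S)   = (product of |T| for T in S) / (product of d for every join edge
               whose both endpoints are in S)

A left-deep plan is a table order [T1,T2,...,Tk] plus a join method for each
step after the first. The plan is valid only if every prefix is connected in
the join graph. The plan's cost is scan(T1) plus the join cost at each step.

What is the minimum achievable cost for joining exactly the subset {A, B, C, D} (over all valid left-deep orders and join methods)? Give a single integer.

10960

Selinger DP over subsets of {A,B,C,D}:
  {D}: scan cost=80, card=80
  {C}: scan cost=80, card=80
  {B}: scan cost=60, card=60
  {A}: scan cost=200, card=200
  {CD}: card=3200; try (D,hash)→1280, (C,hash)→1280, (D,merge)→1360, (C,merge)→1360, (D,nl_idx)→3840, (C,nl_idx)→3840 …(+2); best=1280 via (D,hash)
  {BC}: card=320; try (C,nl_idx)→800, (B,hash)→880, (C,merge)→1120, (B,merge)→1140, (C,hash)→1240, (C,nl)→4860 …(+1); best=800 via (C,nl_idx)
  {AB}: card=1200; try (B,hash)→1120, (A,nl_idx)→1740, (A,merge)→2280, (B,merge)→2420, (A,hash)→3320, (A,nl)→12060 …(+1); best=1120 via (B,hash)
  {BCD}: card=12800; try (D,hash)→2240, (D,merge)→4640, (B,hash)→5200, (D,nl_idx)→15840, (D,nl)→26400, (B,merge)→43300 …(+1); best=2240 via (D,hash)
  {ABC}: card=6400; try (C,hash)→3440, (A,hash)→4320, (A,merge)→5800, (A,nl_idx)→9760, (C,nl_idx)→15920, (C,merge)→16160 …(+2); best=3440 via (C,hash)
  {ABCD}: card=256000; try (D,hash)→10960, (A,hash)→18240, (D,merge)→93680, (A,merge)→196040, (D,nl_idx)→304240, (A,nl_idx)→360640 …(+2); best=10960 via (D,hash)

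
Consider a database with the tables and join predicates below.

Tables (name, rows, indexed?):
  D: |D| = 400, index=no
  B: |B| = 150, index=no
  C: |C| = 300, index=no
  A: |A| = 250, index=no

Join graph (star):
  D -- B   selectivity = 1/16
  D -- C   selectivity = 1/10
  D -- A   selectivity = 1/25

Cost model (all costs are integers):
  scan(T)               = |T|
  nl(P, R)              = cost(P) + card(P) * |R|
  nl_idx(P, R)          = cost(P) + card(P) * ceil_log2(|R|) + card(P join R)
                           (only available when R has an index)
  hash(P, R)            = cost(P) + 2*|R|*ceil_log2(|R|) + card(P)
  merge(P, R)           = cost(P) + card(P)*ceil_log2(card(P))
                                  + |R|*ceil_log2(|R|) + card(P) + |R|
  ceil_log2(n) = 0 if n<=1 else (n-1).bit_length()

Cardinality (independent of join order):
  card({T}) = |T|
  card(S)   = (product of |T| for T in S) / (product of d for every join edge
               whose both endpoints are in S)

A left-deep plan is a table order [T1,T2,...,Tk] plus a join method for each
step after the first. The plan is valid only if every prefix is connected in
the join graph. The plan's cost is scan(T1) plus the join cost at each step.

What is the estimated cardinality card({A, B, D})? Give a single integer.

37500

Tables in S: A(250), B(150), D(400)
Edges inside S: D-B(d=16), D-A(d=25)
numerator = 250 * 150 * 400 = 15000000
denominator = 16 * 25 = 400
card(S) = 15000000 / 400 = 37500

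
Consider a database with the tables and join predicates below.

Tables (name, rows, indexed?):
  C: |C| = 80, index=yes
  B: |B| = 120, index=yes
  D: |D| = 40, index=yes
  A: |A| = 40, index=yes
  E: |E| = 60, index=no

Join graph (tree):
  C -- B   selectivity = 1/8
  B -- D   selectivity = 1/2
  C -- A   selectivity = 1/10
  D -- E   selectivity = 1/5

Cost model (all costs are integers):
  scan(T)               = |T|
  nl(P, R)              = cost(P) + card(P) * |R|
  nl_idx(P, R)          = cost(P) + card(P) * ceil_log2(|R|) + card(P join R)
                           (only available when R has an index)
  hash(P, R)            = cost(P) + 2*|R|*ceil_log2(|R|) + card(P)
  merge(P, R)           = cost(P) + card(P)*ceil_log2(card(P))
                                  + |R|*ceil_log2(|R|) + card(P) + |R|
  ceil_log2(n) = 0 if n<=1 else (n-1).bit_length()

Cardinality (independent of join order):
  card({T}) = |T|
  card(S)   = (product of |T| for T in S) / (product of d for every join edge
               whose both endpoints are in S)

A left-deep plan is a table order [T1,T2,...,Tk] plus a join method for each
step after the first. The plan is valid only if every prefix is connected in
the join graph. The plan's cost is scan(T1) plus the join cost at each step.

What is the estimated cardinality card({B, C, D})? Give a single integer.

Tables in S: B(120), C(80), D(40)
Edges inside S: C-B(d=8), B-D(d=2)
numerator = 120 * 80 * 40 = 384000
denominator = 8 * 2 = 16
card(S) = 384000 / 16 = 24000

24000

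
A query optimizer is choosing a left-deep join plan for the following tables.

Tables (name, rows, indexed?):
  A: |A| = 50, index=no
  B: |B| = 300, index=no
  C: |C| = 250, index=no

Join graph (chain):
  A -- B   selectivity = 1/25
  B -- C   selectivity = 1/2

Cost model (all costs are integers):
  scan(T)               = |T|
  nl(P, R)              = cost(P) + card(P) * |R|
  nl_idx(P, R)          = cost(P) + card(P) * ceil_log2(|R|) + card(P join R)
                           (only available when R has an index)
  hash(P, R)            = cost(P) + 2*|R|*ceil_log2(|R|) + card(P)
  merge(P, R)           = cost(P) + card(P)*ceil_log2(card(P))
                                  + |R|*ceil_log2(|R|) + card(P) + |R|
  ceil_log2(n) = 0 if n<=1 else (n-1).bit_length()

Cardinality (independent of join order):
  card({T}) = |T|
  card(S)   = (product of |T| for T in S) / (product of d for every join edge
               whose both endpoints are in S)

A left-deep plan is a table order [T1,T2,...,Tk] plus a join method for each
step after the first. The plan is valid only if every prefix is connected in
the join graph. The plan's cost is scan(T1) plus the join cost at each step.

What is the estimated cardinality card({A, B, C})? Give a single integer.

75000

Tables in S: A(50), B(300), C(250)
Edges inside S: A-B(d=25), B-C(d=2)
numerator = 50 * 300 * 250 = 3750000
denominator = 25 * 2 = 50
card(S) = 3750000 / 50 = 75000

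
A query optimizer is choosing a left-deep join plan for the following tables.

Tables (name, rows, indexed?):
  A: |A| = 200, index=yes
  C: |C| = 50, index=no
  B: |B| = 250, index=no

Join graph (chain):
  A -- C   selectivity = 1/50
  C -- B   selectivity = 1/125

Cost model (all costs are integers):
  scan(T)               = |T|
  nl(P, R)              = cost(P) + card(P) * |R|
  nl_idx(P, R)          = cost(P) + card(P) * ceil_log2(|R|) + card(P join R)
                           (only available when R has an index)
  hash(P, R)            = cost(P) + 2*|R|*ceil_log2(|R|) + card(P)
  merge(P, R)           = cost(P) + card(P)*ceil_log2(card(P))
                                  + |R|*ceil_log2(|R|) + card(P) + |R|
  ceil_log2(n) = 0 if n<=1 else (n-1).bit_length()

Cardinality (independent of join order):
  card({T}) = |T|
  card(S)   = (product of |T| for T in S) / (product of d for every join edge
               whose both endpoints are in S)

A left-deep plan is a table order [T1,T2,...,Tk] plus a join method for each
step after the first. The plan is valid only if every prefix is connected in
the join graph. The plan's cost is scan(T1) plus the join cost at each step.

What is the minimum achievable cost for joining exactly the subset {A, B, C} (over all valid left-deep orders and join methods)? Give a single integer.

Selinger DP over subsets of {A,B,C}:
  {A}: scan cost=200, card=200
  {C}: scan cost=50, card=50
  {B}: scan cost=250, card=250
  {AC}: card=200; try (A,nl_idx)→650, (C,hash)→1000, (A,merge)→2200, (C,merge)→2350, (A,hash)→3300, (A,nl)→10050 …(+1); best=650 via (A,nl_idx)
  {BC}: card=100; try (C,hash)→1100, (B,merge)→2650, (C,merge)→2850, (B,hash)→4100, (B,nl)→12550, (C,nl)→12750; best=1100 via (C,hash)
  {ABC}: card=400; try (A,nl_idx)→2300, (A,merge)→3700, (A,hash)→4400, (B,merge)→4700, (B,hash)→4850, (A,nl)→21100 …(+1); best=2300 via (A,nl_idx)

2300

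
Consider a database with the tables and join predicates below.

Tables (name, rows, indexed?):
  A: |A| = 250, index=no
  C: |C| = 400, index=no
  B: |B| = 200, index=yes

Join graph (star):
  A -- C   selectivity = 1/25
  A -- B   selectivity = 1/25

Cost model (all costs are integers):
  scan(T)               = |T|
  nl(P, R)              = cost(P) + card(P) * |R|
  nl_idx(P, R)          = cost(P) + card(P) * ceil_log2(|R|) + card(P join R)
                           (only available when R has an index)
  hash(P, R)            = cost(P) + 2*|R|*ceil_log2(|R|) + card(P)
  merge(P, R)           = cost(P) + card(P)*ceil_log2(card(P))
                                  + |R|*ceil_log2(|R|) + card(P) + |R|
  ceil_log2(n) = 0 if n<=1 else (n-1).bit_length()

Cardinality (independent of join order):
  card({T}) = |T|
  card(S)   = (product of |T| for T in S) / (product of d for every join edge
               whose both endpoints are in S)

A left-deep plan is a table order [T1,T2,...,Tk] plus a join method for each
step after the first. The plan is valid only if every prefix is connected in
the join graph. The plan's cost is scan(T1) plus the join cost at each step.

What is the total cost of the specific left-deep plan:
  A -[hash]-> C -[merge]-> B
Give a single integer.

step 1: scan A: cost=250, card=250
step 2: join C via hash
    card(P join C) = 250*400/(25) = 4000
    cost = 250 + 2*400*9 + 250 = 7700
step 3: join B via merge
    card(P join B) = 4000*200/(25) = 32000
    cost = 7700 + 4000*12 + 200*8 + 4000 + 200 = 61500

61500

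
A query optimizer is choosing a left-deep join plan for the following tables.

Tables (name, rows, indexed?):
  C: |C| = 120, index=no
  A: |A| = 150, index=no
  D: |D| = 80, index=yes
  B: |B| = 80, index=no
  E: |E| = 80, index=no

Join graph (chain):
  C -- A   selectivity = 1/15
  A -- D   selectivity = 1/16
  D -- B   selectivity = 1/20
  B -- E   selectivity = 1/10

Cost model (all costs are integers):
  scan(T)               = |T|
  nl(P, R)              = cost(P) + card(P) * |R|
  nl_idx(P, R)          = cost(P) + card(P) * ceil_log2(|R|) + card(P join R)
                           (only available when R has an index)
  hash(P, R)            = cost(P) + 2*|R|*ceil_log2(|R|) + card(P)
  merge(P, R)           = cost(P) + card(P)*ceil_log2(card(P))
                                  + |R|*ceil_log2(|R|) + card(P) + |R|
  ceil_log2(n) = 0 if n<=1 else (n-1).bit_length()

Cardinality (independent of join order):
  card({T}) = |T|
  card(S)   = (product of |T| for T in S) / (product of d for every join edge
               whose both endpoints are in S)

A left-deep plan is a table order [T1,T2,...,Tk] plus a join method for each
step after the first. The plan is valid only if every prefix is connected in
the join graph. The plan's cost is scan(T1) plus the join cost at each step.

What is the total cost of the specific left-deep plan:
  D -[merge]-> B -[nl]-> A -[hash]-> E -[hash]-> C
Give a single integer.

79160

step 1: scan D: cost=80, card=80
step 2: join B via merge
    card(P join B) = 80*80/(20) = 320
    cost = 80 + 80*7 + 80*7 + 80 + 80 = 1360
step 3: join A via nl
    card(P join A) = 320*150/(16) = 3000
    cost = 1360 + 320*150 = 49360
step 4: join E via hash
    card(P join E) = 3000*80/(10) = 24000
    cost = 49360 + 2*80*7 + 3000 = 53480
step 5: join C via hash
    card(P join C) = 24000*120/(15) = 192000
    cost = 53480 + 2*120*7 + 24000 = 79160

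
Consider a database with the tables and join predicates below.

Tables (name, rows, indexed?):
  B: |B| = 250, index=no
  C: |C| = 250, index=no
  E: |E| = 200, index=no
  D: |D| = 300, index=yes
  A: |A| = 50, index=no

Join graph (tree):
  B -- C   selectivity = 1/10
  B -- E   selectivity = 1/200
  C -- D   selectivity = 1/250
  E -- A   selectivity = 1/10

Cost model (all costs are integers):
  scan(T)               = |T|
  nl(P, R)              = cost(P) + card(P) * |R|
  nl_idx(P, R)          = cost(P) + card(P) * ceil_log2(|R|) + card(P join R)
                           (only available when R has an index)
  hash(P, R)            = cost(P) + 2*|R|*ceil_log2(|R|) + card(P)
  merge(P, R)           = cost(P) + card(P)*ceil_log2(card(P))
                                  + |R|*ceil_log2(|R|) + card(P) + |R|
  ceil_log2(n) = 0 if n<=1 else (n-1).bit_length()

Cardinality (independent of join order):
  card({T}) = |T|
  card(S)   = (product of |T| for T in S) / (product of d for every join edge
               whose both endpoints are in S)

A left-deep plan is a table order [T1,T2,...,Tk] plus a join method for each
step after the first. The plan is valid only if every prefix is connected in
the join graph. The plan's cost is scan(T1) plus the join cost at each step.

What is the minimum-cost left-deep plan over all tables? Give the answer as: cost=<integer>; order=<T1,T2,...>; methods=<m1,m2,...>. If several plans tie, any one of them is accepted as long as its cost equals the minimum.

Selinger DP (subsets sized 1..n):
  {B}: scan cost=250, card=250
  {C}: scan cost=250, card=250
  {E}: scan cost=200, card=200
  {D}: scan cost=300, card=300
  {A}: scan cost=50, card=50
  {BC}: card=6250; try (C,hash)→4500, (B,hash)→4500, (C,merge)→4750, (B,merge)→4750, (C,nl)→62750, (B,nl)→62750; best=4500 via (C,hash)
  {BE}: card=250; try (E,hash)→3700, (B,merge)→4250, (E,merge)→4300, (B,hash)→4400, (B,nl)→50200, (E,nl)→50250; best=3700 via (E,hash)
  {CD}: card=300; try (D,nl_idx)→2800, (C,hash)→4600, (D,merge)→5500, (C,merge)→5550, (D,hash)→5900, (D,nl)→75250 …(+1); best=2800 via (D,nl_idx)
  {AE}: card=1000; try (A,hash)→1000, (E,merge)→2200, (A,merge)→2350, (E,hash)→3300, (E,nl)→10050, (A,nl)→10200; best=1000 via (A,hash)
  {BCE}: card=6250; try (C,hash)→7950, (C,merge)→8200, (E,hash)→13950, (C,nl)→66200, (E,merge)→93800, (E,nl)→1254500; best=7950 via (C,hash)
  {BCD}: card=7500; try (B,hash)→7100, (B,merge)→8050, (D,hash)→16150, (D,nl_idx)→68250, (B,nl)→77800, (D,merge)→95000 …(+1); best=7100 via (B,hash)
  {ABE}: card=1250; try (A,hash)→4550, (B,hash)→6000, (A,merge)→6300, (B,merge)→14250, (A,nl)→16200, (B,nl)→251000; best=4550 via (A,hash)
  {BCDE}: card=7500; try (E,hash)→17800, (D,hash)→19600, (D,nl_idx)→71700, (D,merge)→98450, (E,merge)→113900, (E,nl)→1507100 …(+1); best=17800 via (E,hash)
  {ABCE}: card=31250; try (C,hash)→9800, (A,hash)→14800, (C,merge)→21800, (A,merge)→95800, (C,nl)→317050, (A,nl)→320450; best=9800 via (C,hash)
  {ABCDE}: card=37500; try (A,hash)→25900, (D,hash)→46450, (A,merge)→123150, (D,nl_idx)→328550, (A,nl)→392800, (D,merge)→512800 …(+1); best=25900 via (A,hash)

cost=25900; order=C,D,B,E,A; methods=nl_idx,hash,hash,hash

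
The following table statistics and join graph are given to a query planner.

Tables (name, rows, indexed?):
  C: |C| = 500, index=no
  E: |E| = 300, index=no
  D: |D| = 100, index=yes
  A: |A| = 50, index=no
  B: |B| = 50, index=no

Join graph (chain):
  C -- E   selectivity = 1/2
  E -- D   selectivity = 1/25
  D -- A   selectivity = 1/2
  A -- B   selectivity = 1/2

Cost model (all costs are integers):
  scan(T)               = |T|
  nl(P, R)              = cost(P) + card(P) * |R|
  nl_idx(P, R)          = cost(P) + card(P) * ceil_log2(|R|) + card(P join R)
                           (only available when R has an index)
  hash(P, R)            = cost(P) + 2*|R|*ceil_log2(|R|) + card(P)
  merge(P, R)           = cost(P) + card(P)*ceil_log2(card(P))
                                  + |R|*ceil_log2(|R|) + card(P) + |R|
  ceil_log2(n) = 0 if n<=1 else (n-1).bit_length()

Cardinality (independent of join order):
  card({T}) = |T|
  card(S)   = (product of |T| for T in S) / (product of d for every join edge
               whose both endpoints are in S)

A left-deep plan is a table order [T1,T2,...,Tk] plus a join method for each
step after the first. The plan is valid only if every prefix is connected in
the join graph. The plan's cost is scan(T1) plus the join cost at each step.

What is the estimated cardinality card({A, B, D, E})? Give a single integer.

750000

Tables in S: A(50), B(50), D(100), E(300)
Edges inside S: E-D(d=25), D-A(d=2), A-B(d=2)
numerator = 50 * 50 * 100 * 300 = 75000000
denominator = 25 * 2 * 2 = 100
card(S) = 75000000 / 100 = 750000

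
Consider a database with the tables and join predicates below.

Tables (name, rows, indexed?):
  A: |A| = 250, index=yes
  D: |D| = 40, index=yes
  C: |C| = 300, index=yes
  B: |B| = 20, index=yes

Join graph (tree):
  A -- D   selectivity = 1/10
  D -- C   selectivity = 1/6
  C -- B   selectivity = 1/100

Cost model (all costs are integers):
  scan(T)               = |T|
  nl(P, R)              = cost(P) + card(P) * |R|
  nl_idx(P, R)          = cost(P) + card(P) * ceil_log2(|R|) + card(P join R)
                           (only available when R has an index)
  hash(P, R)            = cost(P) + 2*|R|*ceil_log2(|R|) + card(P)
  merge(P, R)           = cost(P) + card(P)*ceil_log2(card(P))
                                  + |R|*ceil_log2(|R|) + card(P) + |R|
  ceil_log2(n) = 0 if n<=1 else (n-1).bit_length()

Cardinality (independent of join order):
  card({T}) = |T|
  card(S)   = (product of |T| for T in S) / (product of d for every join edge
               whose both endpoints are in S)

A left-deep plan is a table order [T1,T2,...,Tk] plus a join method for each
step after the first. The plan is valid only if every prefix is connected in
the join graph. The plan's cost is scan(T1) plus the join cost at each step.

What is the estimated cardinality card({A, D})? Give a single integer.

1000

Tables in S: A(250), D(40)
Edges inside S: A-D(d=10)
numerator = 250 * 40 = 10000
denominator = 10 = 10
card(S) = 10000 / 10 = 1000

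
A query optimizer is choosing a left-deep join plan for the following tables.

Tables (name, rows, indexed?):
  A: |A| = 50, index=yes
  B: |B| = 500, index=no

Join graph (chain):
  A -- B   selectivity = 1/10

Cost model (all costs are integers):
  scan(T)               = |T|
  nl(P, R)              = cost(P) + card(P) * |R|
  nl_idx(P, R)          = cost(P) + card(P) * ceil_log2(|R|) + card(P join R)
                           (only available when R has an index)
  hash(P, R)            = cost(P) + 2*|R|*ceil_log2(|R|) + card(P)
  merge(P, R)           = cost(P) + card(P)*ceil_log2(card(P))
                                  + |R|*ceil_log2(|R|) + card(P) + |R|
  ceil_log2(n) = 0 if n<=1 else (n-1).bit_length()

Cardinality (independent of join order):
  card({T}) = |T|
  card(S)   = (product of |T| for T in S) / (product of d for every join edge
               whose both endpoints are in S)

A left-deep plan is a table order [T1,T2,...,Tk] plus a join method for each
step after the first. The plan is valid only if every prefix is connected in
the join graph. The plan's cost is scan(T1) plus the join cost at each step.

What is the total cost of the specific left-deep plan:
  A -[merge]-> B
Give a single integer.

step 1: scan A: cost=50, card=50
step 2: join B via merge
    card(P join B) = 50*500/(10) = 2500
    cost = 50 + 50*6 + 500*9 + 50 + 500 = 5400

5400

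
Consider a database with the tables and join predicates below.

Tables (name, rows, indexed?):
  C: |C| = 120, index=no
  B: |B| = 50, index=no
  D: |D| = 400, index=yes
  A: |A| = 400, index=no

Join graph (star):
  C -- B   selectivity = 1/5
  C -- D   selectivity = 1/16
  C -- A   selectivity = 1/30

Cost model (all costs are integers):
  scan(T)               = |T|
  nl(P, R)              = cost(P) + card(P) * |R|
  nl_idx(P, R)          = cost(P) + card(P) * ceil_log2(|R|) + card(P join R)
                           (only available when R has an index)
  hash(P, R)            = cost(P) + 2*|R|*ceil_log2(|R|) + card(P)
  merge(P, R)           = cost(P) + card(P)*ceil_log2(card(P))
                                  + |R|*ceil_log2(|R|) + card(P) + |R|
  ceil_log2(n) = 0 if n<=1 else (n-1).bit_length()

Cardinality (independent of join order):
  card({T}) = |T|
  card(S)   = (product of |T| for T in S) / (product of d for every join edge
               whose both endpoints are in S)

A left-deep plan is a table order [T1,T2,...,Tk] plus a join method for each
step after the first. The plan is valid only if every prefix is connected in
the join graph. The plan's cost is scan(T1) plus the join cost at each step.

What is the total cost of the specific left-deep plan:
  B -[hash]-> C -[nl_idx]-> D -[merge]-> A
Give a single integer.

step 1: scan B: cost=50, card=50
step 2: join C via hash
    card(P join C) = 50*120/(5) = 1200
    cost = 50 + 2*120*7 + 50 = 1780
step 3: join D via nl_idx
    card(P join D) = 1200*400/(16) = 30000
    cost = 1780 + 1200*9 + 30000 = 42580
step 4: join A via merge
    card(P join A) = 30000*400/(30) = 400000
    cost = 42580 + 30000*15 + 400*9 + 30000 + 400 = 526580

526580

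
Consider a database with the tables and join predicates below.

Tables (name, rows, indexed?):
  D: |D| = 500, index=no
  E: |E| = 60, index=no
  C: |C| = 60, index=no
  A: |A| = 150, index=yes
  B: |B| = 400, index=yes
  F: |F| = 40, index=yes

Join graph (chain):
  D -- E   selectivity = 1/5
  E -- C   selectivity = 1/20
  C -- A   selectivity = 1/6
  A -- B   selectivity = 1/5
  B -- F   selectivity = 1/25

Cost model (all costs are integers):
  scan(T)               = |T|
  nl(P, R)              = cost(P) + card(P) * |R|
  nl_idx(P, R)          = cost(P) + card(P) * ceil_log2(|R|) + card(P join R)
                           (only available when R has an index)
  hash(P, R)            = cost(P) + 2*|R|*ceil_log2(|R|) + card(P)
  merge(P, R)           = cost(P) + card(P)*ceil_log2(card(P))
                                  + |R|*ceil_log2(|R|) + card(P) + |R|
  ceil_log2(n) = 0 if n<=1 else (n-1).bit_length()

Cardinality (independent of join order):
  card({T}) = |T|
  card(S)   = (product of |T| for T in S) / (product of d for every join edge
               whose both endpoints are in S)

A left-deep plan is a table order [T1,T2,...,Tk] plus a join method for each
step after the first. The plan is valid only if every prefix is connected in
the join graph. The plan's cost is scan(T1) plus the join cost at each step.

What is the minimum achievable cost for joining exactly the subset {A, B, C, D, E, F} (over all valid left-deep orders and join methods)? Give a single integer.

801720

Selinger DP over subsets of {A,B,C,D,E,F}:
  {D}: scan cost=500, card=500
  {E}: scan cost=60, card=60
  {C}: scan cost=60, card=60
  {A}: scan cost=150, card=150
  {B}: scan cost=400, card=400
  {F}: scan cost=40, card=40
  {DE}: card=6000; try (E,hash)→1720, (D,merge)→5480, (E,merge)→5920, (D,hash)→9120, (D,nl)→30060, (E,nl)→30500; best=1720 via (E,hash)
  {CE}: card=180; try (E,hash)→840, (C,hash)→840, (E,merge)→900, (C,merge)→900, (E,nl)→3660, (C,nl)→3660; best=840 via (E,hash)
  {AC}: card=1500; try (C,hash)→1020, (A,merge)→1830, (C,merge)→1920, (A,nl_idx)→2040, (A,hash)→2520, (A,nl)→9060 …(+1); best=1020 via (C,hash)
  {AB}: card=12000; try (A,hash)→3200, (B,merge)→5500, (A,merge)→5750, (B,hash)→7500, (B,nl_idx)→13500, (A,nl_idx)→15600 …(+2); best=3200 via (A,hash)
  {BF}: card=640; try (B,nl_idx)→1040, (F,hash)→1280, (F,nl_idx)→3440, (B,merge)→4320, (F,merge)→4680, (B,hash)→7280 …(+2); best=1040 via (B,nl_idx)
  {CDE}: card=18000; try (D,merge)→7460, (C,hash)→8440, (D,hash)→10020, (C,merge)→86140, (D,nl)→90840, (C,nl)→361720; best=7460 via (D,merge)
  {ACE}: card=4500; try (E,hash)→3240, (A,hash)→3420, (A,merge)→3810, (A,nl_idx)→6780, (E,merge)→19440, (A,nl)→27840 …(+1); best=3240 via (E,hash)
  {ABC}: card=120000; try (B,hash)→9720, (C,hash)→15920, (B,merge)→23020, (B,nl_idx)→134520, (C,merge)→183620, (B,nl)→601020 …(+1); best=9720 via (B,hash)
  {ABF}: card=19200; try (A,hash)→4080, (A,merge)→9430, (F,hash)→15680, (A,nl_idx)→25360, (F,nl_idx)→94400, (A,nl)→97040 …(+2); best=4080 via (A,hash)
  {ACDE}: card=450000; try (D,hash)→16740, (A,hash)→27860, (D,merge)→71240, (A,merge)→296810, (A,nl_idx)→601460, (D,nl)→2253240 …(+1); best=16740 via (D,hash)
  {ABCE}: card=360000; try (B,hash)→14940, (B,merge)→70240, (E,hash)→130440, (B,nl_idx)→403740, (B,nl)→1803240, (E,merge)→2170140 …(+1); best=14940 via (B,hash)
  {ABCF}: card=192000; try (C,hash)→24000, (F,hash)→130200, (C,merge)→311700, (F,nl_idx)→921720, (C,nl)→1156080, (F,merge)→2170000 …(+1); best=24000 via (C,hash)
  {ABCDE}: card=36000000; try (D,hash)→383940, (B,hash)→473940, (D,merge)→7219940, (B,merge)→9020740, (B,nl_idx)→40066740, (D,nl)→180014940 …(+1); best=383940 via (D,hash)
  {ABCEF}: card=576000; try (E,hash)→216720, (F,hash)→375420, (F,nl_idx)→2750940, (E,merge)→3672420, (F,merge)→7215220, (E,nl)→11544000 …(+1); best=216720 via (E,hash)
  {ABCDEF}: card=57600000; try (D,hash)→801720, (D,merge)→12317720, (F,hash)→36384420, (F,nl_idx)→273983940, (D,nl)→288216720, (F,merge)→972384220 …(+1); best=801720 via (D,hash)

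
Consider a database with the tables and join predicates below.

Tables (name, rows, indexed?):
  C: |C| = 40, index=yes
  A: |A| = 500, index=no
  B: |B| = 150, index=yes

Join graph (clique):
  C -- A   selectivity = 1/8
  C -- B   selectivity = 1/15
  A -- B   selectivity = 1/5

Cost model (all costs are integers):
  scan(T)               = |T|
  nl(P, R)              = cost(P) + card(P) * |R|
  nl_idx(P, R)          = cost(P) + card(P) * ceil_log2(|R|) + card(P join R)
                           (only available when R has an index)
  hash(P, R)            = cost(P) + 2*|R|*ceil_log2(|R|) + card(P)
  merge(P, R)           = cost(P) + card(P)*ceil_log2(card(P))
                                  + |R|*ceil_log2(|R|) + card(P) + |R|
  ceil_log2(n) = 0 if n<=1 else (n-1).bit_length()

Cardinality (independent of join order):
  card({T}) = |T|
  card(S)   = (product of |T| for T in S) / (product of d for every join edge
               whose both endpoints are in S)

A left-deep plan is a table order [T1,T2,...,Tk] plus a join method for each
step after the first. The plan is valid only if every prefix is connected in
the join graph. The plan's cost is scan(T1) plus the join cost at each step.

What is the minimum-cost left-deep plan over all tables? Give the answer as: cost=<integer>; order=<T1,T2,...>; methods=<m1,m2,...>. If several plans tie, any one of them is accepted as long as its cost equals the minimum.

cost=6380; order=A,C,B; methods=hash,hash

Selinger DP (subsets sized 1..n):
  {C}: scan cost=40, card=40
  {A}: scan cost=500, card=500
  {B}: scan cost=150, card=150
  {AC}: card=2500; try (C,hash)→1480, (A,merge)→5320, (C,merge)→5780, (C,nl_idx)→6000, (A,hash)→9080, (A,nl)→20040 …(+1); best=1480 via (C,hash)
  {BC}: card=400; try (B,nl_idx)→760, (C,hash)→780, (C,nl_idx)→1450, (B,merge)→1670, (C,merge)→1780, (B,hash)→2480 …(+2); best=760 via (B,nl_idx)
  {AB}: card=15000; try (B,hash)→3400, (A,merge)→6500, (B,merge)→6850, (A,hash)→9300, (B,nl_idx)→19500, (A,nl)→75150 …(+1); best=3400 via (B,hash)
  {ABC}: card=5000; try (B,hash)→6380, (A,merge)→9760, (A,hash)→10160, (C,hash)→18880, (B,nl_idx)→26480, (B,merge)→35330 …(+5); best=6380 via (B,hash)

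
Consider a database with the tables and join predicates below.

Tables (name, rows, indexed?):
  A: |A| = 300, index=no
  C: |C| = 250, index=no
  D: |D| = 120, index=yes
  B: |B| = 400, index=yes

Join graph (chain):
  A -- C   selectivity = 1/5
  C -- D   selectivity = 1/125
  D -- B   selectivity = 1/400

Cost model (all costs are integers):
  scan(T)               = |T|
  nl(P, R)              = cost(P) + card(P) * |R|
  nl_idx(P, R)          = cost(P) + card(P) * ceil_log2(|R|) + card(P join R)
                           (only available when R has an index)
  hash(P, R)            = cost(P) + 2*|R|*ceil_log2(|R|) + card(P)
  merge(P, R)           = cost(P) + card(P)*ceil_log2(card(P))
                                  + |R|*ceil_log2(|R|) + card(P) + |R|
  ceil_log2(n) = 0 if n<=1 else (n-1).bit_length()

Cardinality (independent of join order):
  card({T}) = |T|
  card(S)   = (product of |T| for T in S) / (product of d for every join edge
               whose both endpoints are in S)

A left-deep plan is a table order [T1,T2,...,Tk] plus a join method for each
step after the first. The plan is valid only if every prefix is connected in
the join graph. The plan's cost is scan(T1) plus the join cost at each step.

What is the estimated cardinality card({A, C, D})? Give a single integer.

14400

Tables in S: A(300), C(250), D(120)
Edges inside S: A-C(d=5), C-D(d=125)
numerator = 300 * 250 * 120 = 9000000
denominator = 5 * 125 = 625
card(S) = 9000000 / 625 = 14400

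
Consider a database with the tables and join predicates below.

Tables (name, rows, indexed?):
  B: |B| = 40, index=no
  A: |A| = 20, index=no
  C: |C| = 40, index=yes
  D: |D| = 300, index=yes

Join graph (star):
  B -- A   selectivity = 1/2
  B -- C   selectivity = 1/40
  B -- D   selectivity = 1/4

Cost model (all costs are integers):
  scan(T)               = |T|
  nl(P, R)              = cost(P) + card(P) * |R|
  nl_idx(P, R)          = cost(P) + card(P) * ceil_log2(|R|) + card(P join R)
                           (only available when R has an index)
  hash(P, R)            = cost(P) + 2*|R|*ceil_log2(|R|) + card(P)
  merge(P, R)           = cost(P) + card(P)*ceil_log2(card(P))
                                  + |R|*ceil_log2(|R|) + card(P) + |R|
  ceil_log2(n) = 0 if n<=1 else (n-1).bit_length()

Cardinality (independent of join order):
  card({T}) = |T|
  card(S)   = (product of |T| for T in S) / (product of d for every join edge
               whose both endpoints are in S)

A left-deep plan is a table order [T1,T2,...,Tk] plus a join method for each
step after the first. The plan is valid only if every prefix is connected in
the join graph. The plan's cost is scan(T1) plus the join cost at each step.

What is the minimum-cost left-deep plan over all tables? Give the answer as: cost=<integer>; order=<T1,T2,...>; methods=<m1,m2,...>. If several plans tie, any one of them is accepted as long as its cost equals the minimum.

cost=6360; order=B,C,A,D; methods=nl_idx,hash,hash

Selinger DP (subsets sized 1..n):
  {B}: scan cost=40, card=40
  {A}: scan cost=20, card=20
  {C}: scan cost=40, card=40
  {D}: scan cost=300, card=300
  {AB}: card=400; try (A,hash)→280, (B,merge)→420, (A,merge)→440, (B,hash)→520, (B,nl)→820, (A,nl)→840; best=280 via (A,hash)
  {BC}: card=40; try (C,nl_idx)→320, (C,hash)→560, (B,hash)→560, (C,merge)→600, (B,merge)→600, (C,nl)→1640 …(+1); best=320 via (C,nl_idx)
  {BD}: card=3000; try (B,hash)→1080, (D,merge)→3320, (D,nl_idx)→3400, (B,merge)→3580, (D,hash)→5480, (D,nl)→12040 …(+1); best=1080 via (B,hash)
  {ABC}: card=400; try (A,hash)→560, (A,merge)→720, (A,nl)→1120, (C,hash)→1160, (C,nl_idx)→3080, (C,merge)→4560 …(+1); best=560 via (A,hash)
  {ABD}: card=30000; try (A,hash)→4280, (D,hash)→6080, (D,merge)→7280, (D,nl_idx)→33880, (A,merge)→40200, (A,nl)→61080 …(+1); best=4280 via (A,hash)
  {BCD}: card=3000; try (D,merge)→3600, (D,nl_idx)→3680, (C,hash)→4560, (D,hash)→5760, (D,nl)→12320, (C,nl_idx)→22080 …(+2); best=3600 via (D,merge)
  {ABCD}: card=30000; try (D,hash)→6360, (A,hash)→6800, (D,merge)→7560, (D,nl_idx)→34160, (C,hash)→34760, (A,merge)→42720 …(+5); best=6360 via (D,hash)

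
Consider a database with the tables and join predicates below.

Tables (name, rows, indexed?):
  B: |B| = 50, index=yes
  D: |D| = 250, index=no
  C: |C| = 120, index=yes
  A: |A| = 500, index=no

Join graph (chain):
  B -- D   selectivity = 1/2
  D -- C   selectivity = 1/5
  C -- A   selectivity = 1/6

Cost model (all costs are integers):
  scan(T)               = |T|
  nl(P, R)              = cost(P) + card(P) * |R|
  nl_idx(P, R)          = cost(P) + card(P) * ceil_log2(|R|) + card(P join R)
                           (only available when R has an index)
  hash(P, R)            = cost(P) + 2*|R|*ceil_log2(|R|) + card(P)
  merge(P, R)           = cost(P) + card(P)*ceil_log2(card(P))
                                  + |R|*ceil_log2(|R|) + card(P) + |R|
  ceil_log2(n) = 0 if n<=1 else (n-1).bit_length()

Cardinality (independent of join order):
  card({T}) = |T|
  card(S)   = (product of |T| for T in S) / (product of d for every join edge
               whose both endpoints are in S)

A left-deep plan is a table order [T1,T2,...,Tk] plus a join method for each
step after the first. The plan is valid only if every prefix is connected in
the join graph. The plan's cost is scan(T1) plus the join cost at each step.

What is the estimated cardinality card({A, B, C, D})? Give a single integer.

Tables in S: A(500), B(50), C(120), D(250)
Edges inside S: B-D(d=2), D-C(d=5), C-A(d=6)
numerator = 500 * 50 * 120 * 250 = 750000000
denominator = 2 * 5 * 6 = 60
card(S) = 750000000 / 60 = 12500000

12500000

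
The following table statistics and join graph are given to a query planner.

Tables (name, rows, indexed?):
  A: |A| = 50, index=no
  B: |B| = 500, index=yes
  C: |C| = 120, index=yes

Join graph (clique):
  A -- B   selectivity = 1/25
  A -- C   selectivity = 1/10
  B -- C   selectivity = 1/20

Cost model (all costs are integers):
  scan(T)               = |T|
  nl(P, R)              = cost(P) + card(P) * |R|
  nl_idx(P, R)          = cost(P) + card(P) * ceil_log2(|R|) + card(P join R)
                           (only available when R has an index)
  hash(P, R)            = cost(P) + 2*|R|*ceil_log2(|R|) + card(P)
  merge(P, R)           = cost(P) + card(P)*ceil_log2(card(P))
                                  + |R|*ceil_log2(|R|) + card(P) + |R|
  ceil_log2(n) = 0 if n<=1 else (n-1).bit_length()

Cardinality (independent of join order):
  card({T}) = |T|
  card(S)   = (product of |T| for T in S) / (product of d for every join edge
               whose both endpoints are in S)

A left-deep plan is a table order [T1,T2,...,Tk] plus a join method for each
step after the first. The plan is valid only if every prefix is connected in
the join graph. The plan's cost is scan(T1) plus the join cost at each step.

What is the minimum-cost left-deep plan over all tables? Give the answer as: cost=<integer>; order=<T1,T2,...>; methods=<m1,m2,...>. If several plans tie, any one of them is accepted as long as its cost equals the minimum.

cost=4180; order=A,B,C; methods=nl_idx,hash

Selinger DP (subsets sized 1..n):
  {A}: scan cost=50, card=50
  {B}: scan cost=500, card=500
  {C}: scan cost=120, card=120
  {AB}: card=1000; try (B,nl_idx)→1500, (A,hash)→1600, (B,merge)→5400, (A,merge)→5850, (B,hash)→9100, (B,nl)→25050 …(+1); best=1500 via (B,nl_idx)
  {AC}: card=600; try (A,hash)→840, (C,nl_idx)→1000, (C,merge)→1360, (A,merge)→1430, (C,hash)→1780, (C,nl)→6050 …(+1); best=840 via (A,hash)
  {BC}: card=3000; try (C,hash)→2680, (B,nl_idx)→4200, (B,merge)→6080, (C,merge)→6460, (C,nl_idx)→7000, (B,hash)→9240 …(+2); best=2680 via (C,hash)
  {ABC}: card=600; try (C,hash)→4180, (A,hash)→6280, (B,nl_idx)→6840, (C,nl_idx)→9100, (B,hash)→10440, (B,merge)→12440 …(+5); best=4180 via (C,hash)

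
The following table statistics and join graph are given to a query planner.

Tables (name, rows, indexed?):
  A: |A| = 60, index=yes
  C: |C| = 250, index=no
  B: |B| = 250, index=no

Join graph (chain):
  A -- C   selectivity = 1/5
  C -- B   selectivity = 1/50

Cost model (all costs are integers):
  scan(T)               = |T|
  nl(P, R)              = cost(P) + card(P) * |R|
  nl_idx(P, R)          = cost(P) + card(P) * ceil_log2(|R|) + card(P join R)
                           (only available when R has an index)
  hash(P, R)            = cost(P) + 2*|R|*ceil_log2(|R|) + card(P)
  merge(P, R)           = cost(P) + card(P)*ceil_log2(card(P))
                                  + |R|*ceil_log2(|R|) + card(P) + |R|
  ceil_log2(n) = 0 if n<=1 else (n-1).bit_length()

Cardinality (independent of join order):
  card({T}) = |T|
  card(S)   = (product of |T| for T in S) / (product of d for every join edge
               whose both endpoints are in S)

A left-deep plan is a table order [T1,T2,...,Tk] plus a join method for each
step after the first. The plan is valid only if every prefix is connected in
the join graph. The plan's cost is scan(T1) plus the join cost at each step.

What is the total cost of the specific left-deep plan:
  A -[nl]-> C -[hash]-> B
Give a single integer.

22060

step 1: scan A: cost=60, card=60
step 2: join C via nl
    card(P join C) = 60*250/(5) = 3000
    cost = 60 + 60*250 = 15060
step 3: join B via hash
    card(P join B) = 3000*250/(50) = 15000
    cost = 15060 + 2*250*8 + 3000 = 22060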